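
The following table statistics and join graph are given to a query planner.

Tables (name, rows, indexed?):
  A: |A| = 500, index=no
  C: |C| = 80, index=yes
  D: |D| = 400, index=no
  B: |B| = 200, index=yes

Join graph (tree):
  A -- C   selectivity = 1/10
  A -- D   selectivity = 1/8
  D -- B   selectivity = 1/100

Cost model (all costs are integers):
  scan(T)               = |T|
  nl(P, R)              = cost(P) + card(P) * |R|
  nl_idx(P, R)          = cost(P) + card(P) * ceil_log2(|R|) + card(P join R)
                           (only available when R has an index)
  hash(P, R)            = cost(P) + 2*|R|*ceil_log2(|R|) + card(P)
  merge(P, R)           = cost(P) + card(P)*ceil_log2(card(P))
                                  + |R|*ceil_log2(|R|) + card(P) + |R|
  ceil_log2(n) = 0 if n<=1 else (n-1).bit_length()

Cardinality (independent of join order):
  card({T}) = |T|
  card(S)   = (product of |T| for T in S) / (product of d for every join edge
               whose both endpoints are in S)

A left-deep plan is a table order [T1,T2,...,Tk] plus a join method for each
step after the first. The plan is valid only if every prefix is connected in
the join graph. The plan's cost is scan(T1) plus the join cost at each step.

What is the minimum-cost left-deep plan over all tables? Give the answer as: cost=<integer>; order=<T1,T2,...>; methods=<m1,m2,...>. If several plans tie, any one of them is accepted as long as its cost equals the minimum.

Selinger DP (subsets sized 1..n):
  {A}: scan cost=500, card=500
  {C}: scan cost=80, card=80
  {D}: scan cost=400, card=400
  {B}: scan cost=200, card=200
  {AC}: card=4000; try (C,hash)→2120, (A,merge)→5720, (C,merge)→6140, (C,nl_idx)→8000, (A,hash)→9160, (A,nl)→40080 …(+1); best=2120 via (C,hash)
  {AD}: card=25000; try (D,hash)→8200, (A,merge)→9400, (D,merge)→9500, (A,hash)→9800, (A,nl)→200400, (D,nl)→200500; best=8200 via (D,hash)
  {BD}: card=800; try (B,hash)→4000, (B,nl_idx)→4400, (D,merge)→6000, (B,merge)→6200, (D,hash)→7600, (D,nl)→80200 …(+1); best=4000 via (B,hash)
  {ACD}: card=200000; try (D,hash)→13320, (C,hash)→34320, (D,merge)→58120, (C,nl_idx)→383200, (C,merge)→408840, (D,nl)→1602120 …(+1); best=13320 via (D,hash)
  {ABD}: card=50000; try (A,hash)→13800, (A,merge)→17800, (B,hash)→36400, (B,nl_idx)→258200, (A,nl)→404000, (B,merge)→410000 …(+1); best=13800 via (A,hash)
  {ABCD}: card=400000; try (C,hash)→64920, (B,hash)→216520, (C,nl_idx)→763800, (C,merge)→864440, (B,nl_idx)→2013320, (B,merge)→3815120 …(+2); best=64920 via (C,hash)

cost=64920; order=D,B,A,C; methods=hash,hash,hash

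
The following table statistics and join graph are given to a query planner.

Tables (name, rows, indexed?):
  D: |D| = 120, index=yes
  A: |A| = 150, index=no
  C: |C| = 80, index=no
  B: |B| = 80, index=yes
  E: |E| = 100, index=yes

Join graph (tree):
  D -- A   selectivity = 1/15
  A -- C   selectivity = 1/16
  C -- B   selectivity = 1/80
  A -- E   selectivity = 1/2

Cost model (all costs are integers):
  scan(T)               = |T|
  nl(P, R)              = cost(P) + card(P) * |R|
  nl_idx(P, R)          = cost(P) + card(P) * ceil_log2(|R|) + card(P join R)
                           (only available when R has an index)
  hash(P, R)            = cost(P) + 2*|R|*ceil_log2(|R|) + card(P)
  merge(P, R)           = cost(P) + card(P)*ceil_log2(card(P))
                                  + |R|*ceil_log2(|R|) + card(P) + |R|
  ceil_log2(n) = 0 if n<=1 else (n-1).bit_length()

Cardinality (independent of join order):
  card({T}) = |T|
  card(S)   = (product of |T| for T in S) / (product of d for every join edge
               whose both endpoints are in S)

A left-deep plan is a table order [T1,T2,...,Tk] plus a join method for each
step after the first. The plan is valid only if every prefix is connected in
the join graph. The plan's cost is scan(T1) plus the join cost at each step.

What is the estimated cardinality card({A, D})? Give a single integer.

1200

Tables in S: A(150), D(120)
Edges inside S: D-A(d=15)
numerator = 150 * 120 = 18000
denominator = 15 = 15
card(S) = 18000 / 15 = 1200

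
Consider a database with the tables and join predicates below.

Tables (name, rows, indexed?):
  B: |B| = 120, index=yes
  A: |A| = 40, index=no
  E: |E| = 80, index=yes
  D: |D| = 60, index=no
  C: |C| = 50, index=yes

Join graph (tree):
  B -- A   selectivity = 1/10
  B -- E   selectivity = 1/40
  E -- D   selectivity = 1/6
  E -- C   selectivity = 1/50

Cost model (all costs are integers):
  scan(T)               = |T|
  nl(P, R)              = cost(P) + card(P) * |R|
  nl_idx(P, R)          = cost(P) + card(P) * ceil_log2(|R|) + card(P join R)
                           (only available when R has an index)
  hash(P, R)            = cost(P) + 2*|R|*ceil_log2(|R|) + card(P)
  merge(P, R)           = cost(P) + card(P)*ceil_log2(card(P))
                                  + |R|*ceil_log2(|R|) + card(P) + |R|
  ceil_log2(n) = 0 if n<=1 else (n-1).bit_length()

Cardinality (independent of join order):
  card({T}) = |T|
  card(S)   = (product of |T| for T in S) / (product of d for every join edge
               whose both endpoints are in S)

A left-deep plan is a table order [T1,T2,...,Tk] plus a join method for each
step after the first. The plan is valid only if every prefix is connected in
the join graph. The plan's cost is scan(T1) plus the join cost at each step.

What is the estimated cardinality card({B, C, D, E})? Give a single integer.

2400

Tables in S: B(120), C(50), D(60), E(80)
Edges inside S: B-E(d=40), E-D(d=6), E-C(d=50)
numerator = 120 * 50 * 60 * 80 = 28800000
denominator = 40 * 6 * 50 = 12000
card(S) = 28800000 / 12000 = 2400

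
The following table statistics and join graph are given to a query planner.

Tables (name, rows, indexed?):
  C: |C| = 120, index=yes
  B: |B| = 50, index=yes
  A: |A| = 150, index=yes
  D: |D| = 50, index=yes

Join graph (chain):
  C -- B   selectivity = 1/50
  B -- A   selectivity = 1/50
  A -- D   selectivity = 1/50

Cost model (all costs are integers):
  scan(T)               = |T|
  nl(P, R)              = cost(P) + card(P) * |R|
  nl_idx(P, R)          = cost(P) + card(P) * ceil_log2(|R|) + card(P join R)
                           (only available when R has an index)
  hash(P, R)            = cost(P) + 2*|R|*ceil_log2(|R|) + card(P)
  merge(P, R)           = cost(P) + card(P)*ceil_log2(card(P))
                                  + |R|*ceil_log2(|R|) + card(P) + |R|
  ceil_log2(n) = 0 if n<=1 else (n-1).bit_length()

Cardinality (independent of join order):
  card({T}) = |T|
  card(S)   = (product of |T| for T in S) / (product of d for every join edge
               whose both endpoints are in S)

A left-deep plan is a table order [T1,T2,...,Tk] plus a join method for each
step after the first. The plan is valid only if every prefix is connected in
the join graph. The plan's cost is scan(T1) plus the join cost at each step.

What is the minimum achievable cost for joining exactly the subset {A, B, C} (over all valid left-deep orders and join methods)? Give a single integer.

Selinger DP over subsets of {A,B,C}:
  {C}: scan cost=120, card=120
  {B}: scan cost=50, card=50
  {A}: scan cost=150, card=150
  {BC}: card=120; try (C,nl_idx)→520, (B,hash)→840, (B,nl_idx)→960, (C,merge)→1360, (B,merge)→1430, (C,hash)→1780 …(+2); best=520 via (C,nl_idx)
  {AB}: card=150; try (A,nl_idx)→600, (B,hash)→900, (B,nl_idx)→1200, (A,merge)→1750, (B,merge)→1850, (A,hash)→2500 …(+2); best=600 via (A,nl_idx)
  {ABC}: card=360; try (A,nl_idx)→1840, (C,nl_idx)→2010, (C,hash)→2430, (A,merge)→2830, (C,merge)→2910, (A,hash)→3040 …(+2); best=1840 via (A,nl_idx)

1840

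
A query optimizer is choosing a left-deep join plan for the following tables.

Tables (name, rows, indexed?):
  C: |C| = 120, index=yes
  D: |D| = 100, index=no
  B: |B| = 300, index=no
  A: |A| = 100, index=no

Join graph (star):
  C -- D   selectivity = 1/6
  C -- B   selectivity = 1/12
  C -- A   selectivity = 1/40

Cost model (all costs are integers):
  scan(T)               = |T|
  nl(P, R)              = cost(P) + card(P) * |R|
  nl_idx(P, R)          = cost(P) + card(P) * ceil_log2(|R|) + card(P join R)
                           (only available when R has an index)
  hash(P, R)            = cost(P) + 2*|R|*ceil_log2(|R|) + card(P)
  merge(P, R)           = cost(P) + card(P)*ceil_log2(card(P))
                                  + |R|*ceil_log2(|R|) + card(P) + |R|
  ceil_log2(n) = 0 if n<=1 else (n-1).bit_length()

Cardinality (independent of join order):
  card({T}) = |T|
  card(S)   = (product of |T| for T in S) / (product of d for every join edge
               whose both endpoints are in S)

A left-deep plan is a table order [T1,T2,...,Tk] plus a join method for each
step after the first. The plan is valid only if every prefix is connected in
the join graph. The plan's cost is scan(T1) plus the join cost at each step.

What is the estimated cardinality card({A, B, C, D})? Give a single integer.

125000

Tables in S: A(100), B(300), C(120), D(100)
Edges inside S: C-D(d=6), C-B(d=12), C-A(d=40)
numerator = 100 * 300 * 120 * 100 = 360000000
denominator = 6 * 12 * 40 = 2880
card(S) = 360000000 / 2880 = 125000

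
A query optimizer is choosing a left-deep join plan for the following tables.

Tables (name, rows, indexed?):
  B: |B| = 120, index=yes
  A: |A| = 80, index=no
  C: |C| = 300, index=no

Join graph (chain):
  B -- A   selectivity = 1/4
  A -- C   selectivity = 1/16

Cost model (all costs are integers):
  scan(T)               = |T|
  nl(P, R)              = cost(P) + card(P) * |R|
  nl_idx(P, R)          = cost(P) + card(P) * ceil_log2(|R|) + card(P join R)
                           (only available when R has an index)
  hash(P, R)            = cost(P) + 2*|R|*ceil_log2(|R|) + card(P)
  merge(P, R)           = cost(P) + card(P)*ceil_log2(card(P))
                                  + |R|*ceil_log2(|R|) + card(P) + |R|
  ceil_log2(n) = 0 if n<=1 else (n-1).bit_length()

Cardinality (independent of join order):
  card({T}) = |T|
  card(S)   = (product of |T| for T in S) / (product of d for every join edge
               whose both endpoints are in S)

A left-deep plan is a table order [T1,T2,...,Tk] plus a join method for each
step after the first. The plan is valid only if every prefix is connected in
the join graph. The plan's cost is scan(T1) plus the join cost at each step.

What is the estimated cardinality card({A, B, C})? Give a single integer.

Tables in S: A(80), B(120), C(300)
Edges inside S: B-A(d=4), A-C(d=16)
numerator = 80 * 120 * 300 = 2880000
denominator = 4 * 16 = 64
card(S) = 2880000 / 64 = 45000

45000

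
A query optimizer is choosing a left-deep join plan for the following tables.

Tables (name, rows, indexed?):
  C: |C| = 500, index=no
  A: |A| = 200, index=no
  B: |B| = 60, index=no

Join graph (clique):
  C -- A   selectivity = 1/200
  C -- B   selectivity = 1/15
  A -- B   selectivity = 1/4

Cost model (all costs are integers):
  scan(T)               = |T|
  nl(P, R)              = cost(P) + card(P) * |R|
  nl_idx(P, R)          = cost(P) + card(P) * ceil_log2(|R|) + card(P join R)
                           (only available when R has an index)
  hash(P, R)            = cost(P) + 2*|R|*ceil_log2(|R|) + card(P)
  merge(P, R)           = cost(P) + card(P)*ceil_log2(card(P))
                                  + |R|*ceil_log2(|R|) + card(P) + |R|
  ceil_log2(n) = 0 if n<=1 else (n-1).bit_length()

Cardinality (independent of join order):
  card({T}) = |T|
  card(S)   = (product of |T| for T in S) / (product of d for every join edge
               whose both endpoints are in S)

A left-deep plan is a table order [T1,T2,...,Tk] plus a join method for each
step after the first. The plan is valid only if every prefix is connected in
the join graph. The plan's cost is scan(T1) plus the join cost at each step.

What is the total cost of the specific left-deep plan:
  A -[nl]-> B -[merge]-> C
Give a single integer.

56200

step 1: scan A: cost=200, card=200
step 2: join B via nl
    card(P join B) = 200*60/(4) = 3000
    cost = 200 + 200*60 = 12200
step 3: join C via merge
    card(P join C) = 3000*500/(200*15) = 500
    cost = 12200 + 3000*12 + 500*9 + 3000 + 500 = 56200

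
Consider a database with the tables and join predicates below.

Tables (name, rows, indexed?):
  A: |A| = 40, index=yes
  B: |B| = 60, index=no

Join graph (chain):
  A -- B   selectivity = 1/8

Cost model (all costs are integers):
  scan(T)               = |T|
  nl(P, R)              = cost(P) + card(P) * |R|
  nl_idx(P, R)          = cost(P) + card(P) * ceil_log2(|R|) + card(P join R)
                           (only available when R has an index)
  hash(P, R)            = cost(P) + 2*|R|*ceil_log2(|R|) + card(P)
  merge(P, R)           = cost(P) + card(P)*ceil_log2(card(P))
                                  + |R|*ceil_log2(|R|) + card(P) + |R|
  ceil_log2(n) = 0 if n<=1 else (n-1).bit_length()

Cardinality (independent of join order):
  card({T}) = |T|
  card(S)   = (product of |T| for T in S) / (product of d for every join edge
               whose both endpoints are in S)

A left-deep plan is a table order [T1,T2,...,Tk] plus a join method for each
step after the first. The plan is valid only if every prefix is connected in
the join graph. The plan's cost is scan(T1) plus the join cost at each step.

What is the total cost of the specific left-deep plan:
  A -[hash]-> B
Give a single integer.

800

step 1: scan A: cost=40, card=40
step 2: join B via hash
    card(P join B) = 40*60/(8) = 300
    cost = 40 + 2*60*6 + 40 = 800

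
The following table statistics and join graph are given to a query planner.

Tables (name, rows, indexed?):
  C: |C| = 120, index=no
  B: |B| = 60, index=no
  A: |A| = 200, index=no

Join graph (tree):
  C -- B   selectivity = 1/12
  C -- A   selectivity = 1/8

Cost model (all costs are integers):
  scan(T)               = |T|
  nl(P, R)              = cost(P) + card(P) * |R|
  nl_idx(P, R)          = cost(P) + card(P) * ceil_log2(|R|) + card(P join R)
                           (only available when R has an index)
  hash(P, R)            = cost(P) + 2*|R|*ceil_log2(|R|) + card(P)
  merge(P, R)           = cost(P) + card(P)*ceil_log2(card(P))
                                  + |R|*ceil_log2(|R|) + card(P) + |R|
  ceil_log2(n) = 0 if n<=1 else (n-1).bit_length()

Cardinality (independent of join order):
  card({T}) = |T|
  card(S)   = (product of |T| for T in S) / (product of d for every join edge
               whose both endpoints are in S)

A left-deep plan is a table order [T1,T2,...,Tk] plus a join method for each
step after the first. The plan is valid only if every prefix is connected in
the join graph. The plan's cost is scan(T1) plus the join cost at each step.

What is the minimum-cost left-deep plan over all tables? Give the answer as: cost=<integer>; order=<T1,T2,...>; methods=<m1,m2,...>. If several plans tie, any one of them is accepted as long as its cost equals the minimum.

cost=4760; order=C,B,A; methods=hash,hash

Selinger DP (subsets sized 1..n):
  {C}: scan cost=120, card=120
  {B}: scan cost=60, card=60
  {A}: scan cost=200, card=200
  {BC}: card=600; try (B,hash)→960, (C,merge)→1440, (B,merge)→1500, (C,hash)→1800, (C,nl)→7260, (B,nl)→7320; best=960 via (B,hash)
  {AC}: card=3000; try (C,hash)→2080, (A,merge)→2880, (C,merge)→2960, (A,hash)→3440, (A,nl)→24120, (C,nl)→24200; best=2080 via (C,hash)
  {ABC}: card=15000; try (A,hash)→4760, (B,hash)→5800, (A,merge)→9360, (B,merge)→41500, (A,nl)→120960, (B,nl)→182080; best=4760 via (A,hash)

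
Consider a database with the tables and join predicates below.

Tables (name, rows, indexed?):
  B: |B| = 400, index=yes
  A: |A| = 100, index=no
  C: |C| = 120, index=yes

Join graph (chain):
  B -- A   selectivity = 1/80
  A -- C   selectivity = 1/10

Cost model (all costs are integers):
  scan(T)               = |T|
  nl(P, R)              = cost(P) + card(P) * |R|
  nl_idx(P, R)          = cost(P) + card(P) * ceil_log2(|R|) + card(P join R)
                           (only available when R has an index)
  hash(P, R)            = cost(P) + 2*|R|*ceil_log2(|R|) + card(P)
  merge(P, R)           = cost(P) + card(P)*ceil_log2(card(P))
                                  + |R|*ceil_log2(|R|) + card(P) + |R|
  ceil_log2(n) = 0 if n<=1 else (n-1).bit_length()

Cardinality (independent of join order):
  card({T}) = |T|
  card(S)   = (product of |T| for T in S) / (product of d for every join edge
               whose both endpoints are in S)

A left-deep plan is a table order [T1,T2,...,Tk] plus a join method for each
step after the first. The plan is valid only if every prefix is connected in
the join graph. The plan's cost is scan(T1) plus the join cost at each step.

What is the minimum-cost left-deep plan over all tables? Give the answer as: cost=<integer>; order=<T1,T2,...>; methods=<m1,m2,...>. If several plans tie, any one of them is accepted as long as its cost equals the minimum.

cost=3680; order=A,B,C; methods=nl_idx,hash

Selinger DP (subsets sized 1..n):
  {B}: scan cost=400, card=400
  {A}: scan cost=100, card=100
  {C}: scan cost=120, card=120
  {AB}: card=500; try (B,nl_idx)→1500, (A,hash)→2200, (B,merge)→4900, (A,merge)→5200, (B,hash)→7400, (B,nl)→40100 …(+1); best=1500 via (B,nl_idx)
  {AC}: card=1200; try (A,hash)→1640, (C,merge)→1860, (C,hash)→1880, (A,merge)→1880, (C,nl_idx)→2000, (C,nl)→12100 …(+1); best=1640 via (A,hash)
  {ABC}: card=6000; try (C,hash)→3680, (C,merge)→7460, (B,hash)→10040, (C,nl_idx)→11000, (B,nl_idx)→18440, (B,merge)→20040 …(+2); best=3680 via (C,hash)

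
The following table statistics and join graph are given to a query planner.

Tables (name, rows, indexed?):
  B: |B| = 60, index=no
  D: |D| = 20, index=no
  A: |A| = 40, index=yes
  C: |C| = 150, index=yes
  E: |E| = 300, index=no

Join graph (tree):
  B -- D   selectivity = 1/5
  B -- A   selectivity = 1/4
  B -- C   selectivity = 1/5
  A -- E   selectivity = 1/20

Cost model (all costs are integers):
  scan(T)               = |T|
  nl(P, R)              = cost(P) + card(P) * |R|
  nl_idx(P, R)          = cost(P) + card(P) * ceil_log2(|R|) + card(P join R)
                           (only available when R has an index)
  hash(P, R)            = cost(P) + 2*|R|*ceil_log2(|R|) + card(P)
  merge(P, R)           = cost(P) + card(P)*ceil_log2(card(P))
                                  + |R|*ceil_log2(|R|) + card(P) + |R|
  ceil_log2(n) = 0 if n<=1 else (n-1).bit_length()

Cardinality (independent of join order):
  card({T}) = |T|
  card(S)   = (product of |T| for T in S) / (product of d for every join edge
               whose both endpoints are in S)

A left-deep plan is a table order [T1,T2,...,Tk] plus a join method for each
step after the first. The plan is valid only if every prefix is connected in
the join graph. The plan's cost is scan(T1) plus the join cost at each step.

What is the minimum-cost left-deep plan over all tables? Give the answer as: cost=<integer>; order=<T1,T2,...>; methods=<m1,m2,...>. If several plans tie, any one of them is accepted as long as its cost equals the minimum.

cost=47240; order=B,D,A,E,C; methods=hash,hash,hash,hash

Selinger DP (subsets sized 1..n):
  {B}: scan cost=60, card=60
  {D}: scan cost=20, card=20
  {A}: scan cost=40, card=40
  {C}: scan cost=150, card=150
  {E}: scan cost=300, card=300
  {BD}: card=240; try (D,hash)→320, (B,merge)→560, (D,merge)→600, (B,hash)→760, (B,nl)→1220, (D,nl)→1260; best=320 via (D,hash)
  {AB}: card=600; try (A,hash)→600, (B,merge)→740, (A,merge)→760, (B,hash)→800, (A,nl_idx)→1020, (B,nl)→2440 …(+1); best=600 via (A,hash)
  {BC}: card=1800; try (B,hash)→1020, (C,merge)→1830, (B,merge)→1920, (C,nl_idx)→2340, (C,hash)→2520, (C,nl)→9060 …(+1); best=1020 via (B,hash)
  {AE}: card=600; try (A,hash)→1080, (A,nl_idx)→2700, (E,merge)→3320, (A,merge)→3580, (E,hash)→5480, (E,nl)→12040 …(+1); best=1080 via (A,hash)
  {ABD}: card=2400; try (A,hash)→1040, (D,hash)→1400, (A,merge)→2760, (A,nl_idx)→4160, (D,merge)→7320, (A,nl)→9920 …(+1); best=1040 via (A,hash)
  {BCD}: card=7200; try (C,hash)→2960, (D,hash)→3020, (C,merge)→3830, (C,nl_idx)→9440, (D,merge)→22740, (C,nl)→36320 …(+1); best=2960 via (C,hash)
  {ABC}: card=18000; try (A,hash)→3300, (C,hash)→3600, (C,merge)→8550, (A,merge)→22900, (C,nl_idx)→23400, (A,nl_idx)→29820 …(+2); best=3300 via (A,hash)
  {ABE}: card=9000; try (B,hash)→2400, (E,hash)→6600, (B,merge)→8100, (E,merge)→10200, (B,nl)→37080, (E,nl)→180600; best=2400 via (B,hash)
  {ABCD}: card=72000; try (C,hash)→5840, (A,hash)→10640, (D,hash)→21500, (C,merge)→33590, (C,nl_idx)→92240, (A,merge)→104040 …(+5); best=5840 via (C,hash)
  {ABDE}: card=36000; try (E,hash)→8840, (D,hash)→11600, (E,merge)→35240, (D,merge)→137520, (D,nl)→182400, (E,nl)→721040; best=8840 via (E,hash)
  {ABCE}: card=270000; try (C,hash)→13800, (E,hash)→26700, (C,merge)→138750, (E,merge)→294300, (C,nl_idx)→344400, (C,nl)→1352400 …(+1); best=13800 via (C,hash)
  {ABCDE}: card=1080000; try (C,hash)→47240, (E,hash)→83240, (D,hash)→284000, (C,merge)→622190, (E,merge)→1304840, (C,nl_idx)→1376840 …(+4); best=47240 via (C,hash)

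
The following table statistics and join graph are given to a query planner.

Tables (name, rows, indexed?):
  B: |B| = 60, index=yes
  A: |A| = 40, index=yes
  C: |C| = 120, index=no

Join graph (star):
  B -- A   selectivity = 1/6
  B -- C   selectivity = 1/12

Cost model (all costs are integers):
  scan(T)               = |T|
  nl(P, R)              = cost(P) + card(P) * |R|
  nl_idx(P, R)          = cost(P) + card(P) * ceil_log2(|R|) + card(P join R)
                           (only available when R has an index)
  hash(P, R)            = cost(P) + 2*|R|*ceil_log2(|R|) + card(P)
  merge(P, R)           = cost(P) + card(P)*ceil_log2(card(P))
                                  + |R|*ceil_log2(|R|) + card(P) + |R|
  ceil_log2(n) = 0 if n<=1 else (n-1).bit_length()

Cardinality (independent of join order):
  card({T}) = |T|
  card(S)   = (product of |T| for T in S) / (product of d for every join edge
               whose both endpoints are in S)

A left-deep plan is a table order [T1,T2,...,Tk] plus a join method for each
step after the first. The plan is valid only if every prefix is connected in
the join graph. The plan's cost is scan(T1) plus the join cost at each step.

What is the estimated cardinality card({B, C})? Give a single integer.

Tables in S: B(60), C(120)
Edges inside S: B-C(d=12)
numerator = 60 * 120 = 7200
denominator = 12 = 12
card(S) = 7200 / 12 = 600

600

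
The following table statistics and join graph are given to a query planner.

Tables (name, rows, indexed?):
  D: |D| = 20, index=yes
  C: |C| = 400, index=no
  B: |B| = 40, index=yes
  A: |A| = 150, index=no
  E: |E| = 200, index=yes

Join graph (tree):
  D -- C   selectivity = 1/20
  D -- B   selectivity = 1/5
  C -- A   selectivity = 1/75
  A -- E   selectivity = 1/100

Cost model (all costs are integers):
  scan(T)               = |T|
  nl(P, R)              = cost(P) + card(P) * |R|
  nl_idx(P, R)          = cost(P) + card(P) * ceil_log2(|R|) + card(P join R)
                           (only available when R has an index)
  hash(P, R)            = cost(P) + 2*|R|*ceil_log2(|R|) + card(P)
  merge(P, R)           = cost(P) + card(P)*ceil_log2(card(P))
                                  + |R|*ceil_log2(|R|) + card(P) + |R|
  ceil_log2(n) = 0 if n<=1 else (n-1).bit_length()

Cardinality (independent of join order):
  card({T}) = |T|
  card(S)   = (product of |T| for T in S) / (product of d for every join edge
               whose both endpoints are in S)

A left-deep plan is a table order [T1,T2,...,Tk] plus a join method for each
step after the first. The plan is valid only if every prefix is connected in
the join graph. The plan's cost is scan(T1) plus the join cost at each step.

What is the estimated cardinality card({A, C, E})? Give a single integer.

Tables in S: A(150), C(400), E(200)
Edges inside S: C-A(d=75), A-E(d=100)
numerator = 150 * 400 * 200 = 12000000
denominator = 75 * 100 = 7500
card(S) = 12000000 / 7500 = 1600

1600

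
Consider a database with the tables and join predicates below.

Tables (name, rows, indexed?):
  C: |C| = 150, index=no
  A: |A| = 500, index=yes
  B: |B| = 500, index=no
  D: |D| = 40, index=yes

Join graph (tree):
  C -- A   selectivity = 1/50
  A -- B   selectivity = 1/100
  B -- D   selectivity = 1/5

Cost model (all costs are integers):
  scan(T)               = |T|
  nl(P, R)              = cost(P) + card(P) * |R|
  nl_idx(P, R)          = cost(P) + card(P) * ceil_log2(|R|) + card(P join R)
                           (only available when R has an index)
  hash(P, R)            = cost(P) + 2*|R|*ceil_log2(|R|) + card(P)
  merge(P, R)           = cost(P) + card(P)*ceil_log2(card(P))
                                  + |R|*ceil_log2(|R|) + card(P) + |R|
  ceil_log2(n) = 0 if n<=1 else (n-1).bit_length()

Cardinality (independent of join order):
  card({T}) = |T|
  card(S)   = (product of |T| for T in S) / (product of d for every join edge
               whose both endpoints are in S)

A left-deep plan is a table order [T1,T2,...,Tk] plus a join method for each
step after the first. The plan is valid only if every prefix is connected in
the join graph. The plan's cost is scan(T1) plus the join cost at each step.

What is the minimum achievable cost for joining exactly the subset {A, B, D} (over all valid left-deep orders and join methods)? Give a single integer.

Selinger DP over subsets of {A,B,D}:
  {A}: scan cost=500, card=500
  {B}: scan cost=500, card=500
  {D}: scan cost=40, card=40
  {AB}: card=2500; try (A,nl_idx)→7500, (B,hash)→10000, (A,hash)→10000, (B,merge)→10500, (A,merge)→10500, (B,nl)→250500 …(+1); best=7500 via (A,nl_idx)
  {BD}: card=4000; try (D,hash)→1480, (B,merge)→5320, (D,merge)→5780, (D,nl_idx)→7500, (B,hash)→9080, (B,nl)→20040 …(+1); best=1480 via (D,hash)
  {ABD}: card=20000; try (D,hash)→10480, (A,hash)→14480, (D,merge)→40280, (D,nl_idx)→42500, (A,nl_idx)→57480, (A,merge)→58480 …(+2); best=10480 via (D,hash)

10480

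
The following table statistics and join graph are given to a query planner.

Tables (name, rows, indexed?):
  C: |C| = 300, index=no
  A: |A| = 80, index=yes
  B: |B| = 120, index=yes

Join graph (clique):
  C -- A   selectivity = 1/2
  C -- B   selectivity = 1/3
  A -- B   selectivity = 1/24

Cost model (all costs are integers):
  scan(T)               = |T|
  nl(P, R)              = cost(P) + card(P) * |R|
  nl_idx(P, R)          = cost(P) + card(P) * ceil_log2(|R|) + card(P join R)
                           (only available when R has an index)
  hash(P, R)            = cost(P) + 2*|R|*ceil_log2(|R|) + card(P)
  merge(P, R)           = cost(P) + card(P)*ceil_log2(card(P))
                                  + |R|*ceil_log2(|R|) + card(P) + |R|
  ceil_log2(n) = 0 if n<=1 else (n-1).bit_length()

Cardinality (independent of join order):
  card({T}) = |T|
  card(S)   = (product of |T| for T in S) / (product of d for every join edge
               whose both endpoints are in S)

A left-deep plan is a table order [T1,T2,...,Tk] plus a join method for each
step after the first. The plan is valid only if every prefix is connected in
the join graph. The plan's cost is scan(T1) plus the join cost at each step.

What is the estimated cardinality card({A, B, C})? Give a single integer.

20000

Tables in S: A(80), B(120), C(300)
Edges inside S: C-A(d=2), C-B(d=3), A-B(d=24)
numerator = 80 * 120 * 300 = 2880000
denominator = 2 * 3 * 24 = 144
card(S) = 2880000 / 144 = 20000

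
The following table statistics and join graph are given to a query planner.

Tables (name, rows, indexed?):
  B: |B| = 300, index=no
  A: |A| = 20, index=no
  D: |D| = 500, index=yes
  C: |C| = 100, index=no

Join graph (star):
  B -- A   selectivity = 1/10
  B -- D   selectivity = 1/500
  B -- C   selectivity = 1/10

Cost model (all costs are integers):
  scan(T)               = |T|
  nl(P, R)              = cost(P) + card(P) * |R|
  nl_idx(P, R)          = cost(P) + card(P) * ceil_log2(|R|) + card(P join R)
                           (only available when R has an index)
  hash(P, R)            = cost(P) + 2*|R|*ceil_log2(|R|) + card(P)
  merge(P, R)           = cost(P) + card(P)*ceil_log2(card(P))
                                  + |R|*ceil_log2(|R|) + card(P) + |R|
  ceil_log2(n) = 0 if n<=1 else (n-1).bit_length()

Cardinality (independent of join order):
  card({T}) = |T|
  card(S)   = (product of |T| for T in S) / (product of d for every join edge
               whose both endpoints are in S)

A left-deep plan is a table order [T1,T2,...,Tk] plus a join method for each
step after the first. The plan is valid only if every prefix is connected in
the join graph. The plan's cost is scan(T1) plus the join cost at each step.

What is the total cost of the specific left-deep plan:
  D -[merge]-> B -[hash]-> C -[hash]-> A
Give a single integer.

13400

step 1: scan D: cost=500, card=500
step 2: join B via merge
    card(P join B) = 500*300/(500) = 300
    cost = 500 + 500*9 + 300*9 + 500 + 300 = 8500
step 3: join C via hash
    card(P join C) = 300*100/(10) = 3000
    cost = 8500 + 2*100*7 + 300 = 10200
step 4: join A via hash
    card(P join A) = 3000*20/(10) = 6000
    cost = 10200 + 2*20*5 + 3000 = 13400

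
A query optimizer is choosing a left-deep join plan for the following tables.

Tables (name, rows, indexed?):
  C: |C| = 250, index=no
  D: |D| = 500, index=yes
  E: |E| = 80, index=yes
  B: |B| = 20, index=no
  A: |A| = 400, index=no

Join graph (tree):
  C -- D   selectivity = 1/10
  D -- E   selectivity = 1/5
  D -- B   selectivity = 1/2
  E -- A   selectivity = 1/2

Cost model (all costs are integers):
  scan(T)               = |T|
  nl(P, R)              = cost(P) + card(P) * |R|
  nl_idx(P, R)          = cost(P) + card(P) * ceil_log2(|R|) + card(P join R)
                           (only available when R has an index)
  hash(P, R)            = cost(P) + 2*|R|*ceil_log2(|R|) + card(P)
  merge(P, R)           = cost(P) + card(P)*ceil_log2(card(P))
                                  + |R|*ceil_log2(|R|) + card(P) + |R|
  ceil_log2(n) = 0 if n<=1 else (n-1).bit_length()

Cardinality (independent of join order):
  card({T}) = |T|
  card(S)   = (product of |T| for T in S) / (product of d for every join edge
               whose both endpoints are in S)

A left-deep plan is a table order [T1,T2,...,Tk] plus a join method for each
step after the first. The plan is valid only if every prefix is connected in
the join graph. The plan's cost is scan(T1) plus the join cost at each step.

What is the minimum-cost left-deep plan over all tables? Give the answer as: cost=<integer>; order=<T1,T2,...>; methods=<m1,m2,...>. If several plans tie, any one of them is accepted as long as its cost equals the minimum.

cost=2098520; order=D,B,E,C,A; methods=hash,hash,hash,hash

Selinger DP (subsets sized 1..n):
  {C}: scan cost=250, card=250
  {D}: scan cost=500, card=500
  {E}: scan cost=80, card=80
  {B}: scan cost=20, card=20
  {A}: scan cost=400, card=400
  {CD}: card=12500; try (C,hash)→5000, (D,merge)→7500, (C,merge)→7750, (D,hash)→9500, (D,nl_idx)→15000, (D,nl)→125250 …(+1); best=5000 via (C,hash)
  {DE}: card=8000; try (E,hash)→2120, (D,merge)→5720, (E,merge)→6140, (D,nl_idx)→8800, (D,hash)→9160, (E,nl_idx)→12000 …(+2); best=2120 via (E,hash)
  {BD}: card=5000; try (B,hash)→1200, (D,merge)→5140, (D,nl_idx)→5200, (B,merge)→5620, (D,hash)→9040, (D,nl)→10020 …(+1); best=1200 via (B,hash)
  {AE}: card=16000; try (E,hash)→1920, (A,merge)→4720, (E,merge)→5040, (A,hash)→7360, (E,nl_idx)→19200, (A,nl)→32080 …(+1); best=1920 via (E,hash)
  {CDE}: card=200000; try (C,hash)→14120, (E,hash)→18620, (C,merge)→116370, (E,merge)→193140, (E,nl_idx)→292500, (E,nl)→1005000 …(+1); best=14120 via (C,hash)
  {BCD}: card=125000; try (C,hash)→10200, (B,hash)→17700, (C,merge)→73450, (B,merge)→192620, (B,nl)→255000, (C,nl)→1251200; best=10200 via (C,hash)
  {BDE}: card=80000; try (E,hash)→7320, (B,hash)→10320, (E,merge)→71840, (B,merge)→114240, (E,nl_idx)→116200, (B,nl)→162120 …(+1); best=7320 via (E,hash)
  {ADE}: card=1600000; try (A,hash)→17320, (D,hash)→26920, (A,merge)→118120, (D,merge)→246920, (D,nl_idx)→1745920, (A,nl)→3202120 …(+1); best=17320 via (A,hash)
  {BCDE}: card=2000000; try (C,hash)→91320, (E,hash)→136320, (B,hash)→214320, (C,merge)→1449570, (E,merge)→2260840, (E,nl_idx)→2885200 …(+4); best=91320 via (C,hash)
  {ACDE}: card=40000000; try (A,hash)→221320, (C,hash)→1621320, (A,merge)→3818120, (C,merge)→35219570, (A,nl)→80014120, (C,nl)→400017320; best=221320 via (A,hash)
  {ABDE}: card=16000000; try (A,hash)→94520, (A,merge)→1451320, (B,hash)→1617520, (A,nl)→32007320, (B,nl)→32017320, (B,merge)→35217440; best=94520 via (A,hash)
  {ABCDE}: card=400000000; try (A,hash)→2098520, (C,hash)→16098520, (B,hash)→40221520, (A,merge)→44095320, (C,merge)→400096770, (A,nl)→800091320 …(+3); best=2098520 via (A,hash)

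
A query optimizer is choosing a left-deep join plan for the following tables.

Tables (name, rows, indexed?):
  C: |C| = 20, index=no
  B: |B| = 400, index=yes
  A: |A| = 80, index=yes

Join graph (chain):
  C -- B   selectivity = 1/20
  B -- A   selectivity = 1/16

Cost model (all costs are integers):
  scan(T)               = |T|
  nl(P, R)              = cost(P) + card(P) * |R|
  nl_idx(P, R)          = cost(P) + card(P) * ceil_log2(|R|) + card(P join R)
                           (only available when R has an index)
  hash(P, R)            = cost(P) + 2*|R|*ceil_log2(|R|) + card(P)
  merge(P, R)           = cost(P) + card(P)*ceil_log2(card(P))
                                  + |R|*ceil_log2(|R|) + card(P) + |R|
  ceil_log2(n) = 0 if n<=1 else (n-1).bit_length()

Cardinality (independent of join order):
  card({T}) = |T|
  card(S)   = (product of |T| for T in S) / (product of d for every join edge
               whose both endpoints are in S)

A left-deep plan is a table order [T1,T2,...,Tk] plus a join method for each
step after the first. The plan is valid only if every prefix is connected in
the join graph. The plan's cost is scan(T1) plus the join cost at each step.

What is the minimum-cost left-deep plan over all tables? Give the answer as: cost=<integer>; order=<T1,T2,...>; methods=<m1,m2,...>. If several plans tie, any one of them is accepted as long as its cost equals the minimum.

Selinger DP (subsets sized 1..n):
  {C}: scan cost=20, card=20
  {B}: scan cost=400, card=400
  {A}: scan cost=80, card=80
  {BC}: card=400; try (B,nl_idx)→600, (C,hash)→1000, (B,merge)→4140, (C,merge)→4520, (B,hash)→7240, (B,nl)→8020 …(+1); best=600 via (B,nl_idx)
  {AB}: card=2000; try (A,hash)→1920, (B,nl_idx)→2800, (B,merge)→4720, (A,merge)→5040, (A,nl_idx)→5200, (B,hash)→7360 …(+2); best=1920 via (A,hash)
  {ABC}: card=2000; try (A,hash)→2120, (C,hash)→4120, (A,merge)→5240, (A,nl_idx)→5400, (C,merge)→26040, (A,nl)→32600 …(+1); best=2120 via (A,hash)

cost=2120; order=C,B,A; methods=nl_idx,hash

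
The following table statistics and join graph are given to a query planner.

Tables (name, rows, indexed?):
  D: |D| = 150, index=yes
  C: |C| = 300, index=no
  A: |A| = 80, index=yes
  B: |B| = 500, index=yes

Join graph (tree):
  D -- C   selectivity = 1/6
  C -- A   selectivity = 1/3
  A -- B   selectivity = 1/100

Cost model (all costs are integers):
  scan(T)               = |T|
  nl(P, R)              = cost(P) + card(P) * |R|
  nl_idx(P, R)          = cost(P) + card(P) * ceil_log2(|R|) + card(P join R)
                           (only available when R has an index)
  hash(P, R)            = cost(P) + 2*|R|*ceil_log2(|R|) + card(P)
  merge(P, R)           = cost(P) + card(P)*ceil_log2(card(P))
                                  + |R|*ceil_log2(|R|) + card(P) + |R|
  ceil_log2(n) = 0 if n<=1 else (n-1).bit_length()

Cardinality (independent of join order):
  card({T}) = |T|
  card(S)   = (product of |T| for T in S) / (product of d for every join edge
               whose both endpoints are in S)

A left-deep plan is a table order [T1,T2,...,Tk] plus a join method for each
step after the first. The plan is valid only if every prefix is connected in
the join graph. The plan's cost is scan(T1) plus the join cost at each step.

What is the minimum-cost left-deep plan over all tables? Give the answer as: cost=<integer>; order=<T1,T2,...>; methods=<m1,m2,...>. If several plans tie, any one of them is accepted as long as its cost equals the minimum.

Selinger DP (subsets sized 1..n):
  {D}: scan cost=150, card=150
  {C}: scan cost=300, card=300
  {A}: scan cost=80, card=80
  {B}: scan cost=500, card=500
  {CD}: card=7500; try (D,hash)→3000, (C,merge)→4500, (D,merge)→4650, (C,hash)→5700, (D,nl_idx)→10200, (C,nl)→45150 …(+1); best=3000 via (D,hash)
  {AC}: card=8000; try (A,hash)→1720, (C,merge)→3720, (A,merge)→3940, (C,hash)→5560, (A,nl_idx)→10400, (C,nl)→24080 …(+1); best=1720 via (A,hash)
  {AB}: card=400; try (B,nl_idx)→1200, (A,hash)→2120, (A,nl_idx)→4400, (B,merge)→5720, (A,merge)→6140, (B,hash)→9160 …(+2); best=1200 via (B,nl_idx)
  {ACD}: card=200000; try (A,hash)→11620, (D,hash)→12120, (A,merge)→108640, (D,merge)→115070, (A,nl_idx)→255500, (D,nl_idx)→265720 …(+2); best=11620 via (A,hash)
  {ABC}: card=40000; try (C,hash)→7000, (C,merge)→8200, (B,hash)→18720, (B,nl_idx)→113720, (B,merge)→118720, (C,nl)→121200 …(+1); best=7000 via (C,hash)
  {ABCD}: card=1000000; try (D,hash)→49400, (B,hash)→220620, (D,merge)→688350, (D,nl_idx)→1327000, (B,nl_idx)→2811620, (B,merge)→3816620 …(+2); best=49400 via (D,hash)

cost=49400; order=A,B,C,D; methods=nl_idx,hash,hash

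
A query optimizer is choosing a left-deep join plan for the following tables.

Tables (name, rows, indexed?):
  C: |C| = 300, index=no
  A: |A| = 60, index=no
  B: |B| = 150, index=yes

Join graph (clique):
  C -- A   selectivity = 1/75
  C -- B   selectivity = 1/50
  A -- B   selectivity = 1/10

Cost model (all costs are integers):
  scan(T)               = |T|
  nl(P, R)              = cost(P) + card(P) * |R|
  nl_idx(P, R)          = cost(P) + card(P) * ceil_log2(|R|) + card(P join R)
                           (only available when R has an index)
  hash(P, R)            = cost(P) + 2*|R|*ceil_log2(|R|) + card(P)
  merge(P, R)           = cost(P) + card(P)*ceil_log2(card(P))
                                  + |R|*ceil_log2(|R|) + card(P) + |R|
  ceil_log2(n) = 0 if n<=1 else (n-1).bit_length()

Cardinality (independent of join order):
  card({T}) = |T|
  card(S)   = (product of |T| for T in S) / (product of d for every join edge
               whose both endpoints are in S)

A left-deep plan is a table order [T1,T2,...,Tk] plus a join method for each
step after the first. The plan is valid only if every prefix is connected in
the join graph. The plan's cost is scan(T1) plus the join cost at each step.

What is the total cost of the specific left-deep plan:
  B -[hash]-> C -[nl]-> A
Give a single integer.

59700

step 1: scan B: cost=150, card=150
step 2: join C via hash
    card(P join C) = 150*300/(50) = 900
    cost = 150 + 2*300*9 + 150 = 5700
step 3: join A via nl
    card(P join A) = 900*60/(75*10) = 72
    cost = 5700 + 900*60 = 59700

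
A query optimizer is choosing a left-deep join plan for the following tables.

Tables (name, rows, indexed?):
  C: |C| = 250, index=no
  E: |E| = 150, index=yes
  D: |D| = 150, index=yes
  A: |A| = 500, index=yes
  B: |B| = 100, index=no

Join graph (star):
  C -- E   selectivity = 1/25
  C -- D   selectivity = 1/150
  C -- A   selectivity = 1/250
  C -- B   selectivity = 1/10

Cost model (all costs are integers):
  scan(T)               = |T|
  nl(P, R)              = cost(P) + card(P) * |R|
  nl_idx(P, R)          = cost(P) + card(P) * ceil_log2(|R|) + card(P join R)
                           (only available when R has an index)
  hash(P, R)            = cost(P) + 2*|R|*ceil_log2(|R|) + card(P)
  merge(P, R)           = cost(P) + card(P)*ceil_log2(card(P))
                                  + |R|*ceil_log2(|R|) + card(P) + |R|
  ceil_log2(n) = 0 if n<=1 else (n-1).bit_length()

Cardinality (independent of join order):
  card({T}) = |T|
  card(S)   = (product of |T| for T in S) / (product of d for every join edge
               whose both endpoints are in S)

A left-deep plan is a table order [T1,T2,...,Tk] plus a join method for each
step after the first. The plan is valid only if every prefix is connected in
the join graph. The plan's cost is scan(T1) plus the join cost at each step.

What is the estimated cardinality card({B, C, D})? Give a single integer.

Tables in S: B(100), C(250), D(150)
Edges inside S: C-D(d=150), C-B(d=10)
numerator = 100 * 250 * 150 = 3750000
denominator = 150 * 10 = 1500
card(S) = 3750000 / 1500 = 2500

2500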